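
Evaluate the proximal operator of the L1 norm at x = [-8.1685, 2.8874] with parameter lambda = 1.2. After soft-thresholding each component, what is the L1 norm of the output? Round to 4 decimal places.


Soft-thresholding with lambda = 1.2:
prox(-8.1685) = sign(-8.1685)*max(|-8.1685| - 1.2, 0) = -6.9685
prox(2.8874) = sign(2.8874)*max(|2.8874| - 1.2, 0) = 1.6874
prox(x) = [-6.9685, 1.6874]
||prox(x)||_1 = 6.9685 + 1.6874 = 8.6559


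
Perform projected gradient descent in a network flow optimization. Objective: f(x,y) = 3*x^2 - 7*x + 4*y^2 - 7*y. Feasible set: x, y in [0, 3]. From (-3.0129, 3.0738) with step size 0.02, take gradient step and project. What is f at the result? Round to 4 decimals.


Step 1: Compute gradient at (-3.0129, 3.0738).
grad_x = 2*3*-3.0129 - 7 = -25.0774
grad_y = 2*4*3.0738 - 7 = 17.5904
Step 2: Gradient step.
x_raw = -3.0129 - 0.02*-25.0774 = -2.5114
y_raw = 3.0738 - 0.02*17.5904 = 2.722
Step 3: Project onto [0, 3].
x_proj = clip(-2.5114) = 0.0
y_proj = clip(2.722) = 2.722
Step 4: Evaluate f.
f(0.0, 2.722) = 10.583


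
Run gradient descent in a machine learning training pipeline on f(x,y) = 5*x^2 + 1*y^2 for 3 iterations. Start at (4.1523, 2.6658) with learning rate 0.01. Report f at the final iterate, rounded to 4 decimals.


Gradient descent on f(x,y) = 5*x^2 + 1*y^2.
Starting point: (4.1523, 2.6658), alpha = 0.01
Step 1: grad_x = 2*5*4.1523 = 41.523, grad_y = 2*1*2.6658 = 5.3316
  x_1 = 4.1523 - 0.01*41.523 = 3.7371
  y_1 = 2.6658 - 0.01*5.3316 = 2.6125
Step 2: grad_x = 2*5*3.7371 = 37.3707, grad_y = 2*1*2.6125 = 5.225
  x_2 = 3.7371 - 0.01*37.3707 = 3.3634
  y_2 = 2.6125 - 0.01*5.225 = 2.5602
Step 3: grad_x = 2*5*3.3634 = 33.6336, grad_y = 2*1*2.5602 = 5.1205
  x_3 = 3.3634 - 0.01*33.6336 = 3.027
  y_3 = 2.5602 - 0.01*5.1205 = 2.509
f(3.027, 2.509) = 5*3.027^2 + 1*2.509^2 = 52.1097


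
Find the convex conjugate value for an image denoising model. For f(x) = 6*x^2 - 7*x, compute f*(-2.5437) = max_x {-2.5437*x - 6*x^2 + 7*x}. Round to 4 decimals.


f*(y) = sup_x {y*x - a*x^2 - b*x} = sup_x {(y-b)*x - a*x^2}
FOC: (y - b) - 2a*x = 0 => x* = (y - b)/(2a)
x* = (-2.5437 + 7)/(2*6) = 0.3714
f*(-2.5437) = (y-b)^2/(4a) = (-2.5437 + 7)^2/(4*6)
= 19.8586/24 = 0.8274


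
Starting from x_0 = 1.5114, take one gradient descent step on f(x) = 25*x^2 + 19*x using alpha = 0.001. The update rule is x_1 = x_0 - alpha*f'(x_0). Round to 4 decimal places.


We compute the gradient at x_0 and apply the update.
f'(x) = 50*x + 19
f'(1.5114) = 50*1.5114 + 19 = 94.57
x_1 = 1.5114 - 0.001*94.57 = 1.4168


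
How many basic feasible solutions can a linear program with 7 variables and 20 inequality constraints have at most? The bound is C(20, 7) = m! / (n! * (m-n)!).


Each vertex corresponds to some choice of n active constraints out of m, so the number of vertices is at most C(m, n) = m! / (n!(m-n)!).
m = 20, n = 7
Numerator: 20 * 19 * 18 * 17 * 16 * 15 * 14
Denominator: 7! = 5040
C(20, 7) = 77520


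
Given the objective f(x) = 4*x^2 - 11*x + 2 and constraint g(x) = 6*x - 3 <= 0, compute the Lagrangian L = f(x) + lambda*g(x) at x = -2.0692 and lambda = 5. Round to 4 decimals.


Step 1: Evaluate f(x).
f(-2.0692) = 4*(-2.0692)^2 - 11*(-2.0692) + 2 = 41.8876
Step 2: Evaluate g(x).
g(-2.0692) = 6*-2.0692 - 3 = -15.4152
Step 3: Compute Lagrangian.
L = 41.8876 + 5*-15.4152 = -35.1884


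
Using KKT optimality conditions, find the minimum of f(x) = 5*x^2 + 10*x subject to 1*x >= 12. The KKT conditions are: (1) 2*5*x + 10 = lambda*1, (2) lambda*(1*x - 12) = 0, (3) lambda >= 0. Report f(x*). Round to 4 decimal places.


Step 1: Try lambda = 0 (constraint inactive).
x_unc = -10/(2*5) = -1.0
Check: 1*-1.0 = -1.0 < 12 -- violated!
Step 2: Constraint must be active: 1*x = 12
x* = 12/1 = 12.0
lambda = (2*5*12.0 + 10)/1 = 130.0
Step 3: Compute optimal value.
f(x*) = 5*12.0^2 + 10*12.0 = 840.0


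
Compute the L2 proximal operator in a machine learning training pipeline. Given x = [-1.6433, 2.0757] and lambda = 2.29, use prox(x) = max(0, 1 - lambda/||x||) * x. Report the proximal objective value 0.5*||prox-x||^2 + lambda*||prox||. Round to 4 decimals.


Step 1: Compute ||x||.
||x|| = 2.6474
Step 2: Compute scaling factor.
scale = max(0, 1 - 2.29/2.6474) = 0.135
Step 3: prox(x) = [-0.2219, 0.2803]
||prox(x)|| = 0.3574
Step 4: Proximal objective.
0.5*||prox-x||^2 = 2.6221
lambda*||prox|| = 0.8184
Total = 3.4406


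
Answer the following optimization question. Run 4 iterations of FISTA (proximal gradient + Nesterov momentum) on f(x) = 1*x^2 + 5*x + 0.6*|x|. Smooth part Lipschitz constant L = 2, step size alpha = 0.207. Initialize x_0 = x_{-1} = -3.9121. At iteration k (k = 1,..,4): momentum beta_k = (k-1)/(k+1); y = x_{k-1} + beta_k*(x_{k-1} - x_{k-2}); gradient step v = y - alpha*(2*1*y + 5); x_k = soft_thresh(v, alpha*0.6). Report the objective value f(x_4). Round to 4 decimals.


FISTA on f(x) = 1*x^2 + 5*x + 0.6*|x|
L = 2, alpha = 0.207
Iteration 1: beta = 0.0, y = -3.9121 + 0.0*(-3.9121 + 3.9121) = -3.9121
  grad(y) = -2.8242, v = y - alpha*grad = -3.3275
  prox(v) = soft_thresh(-3.3275, 0.1242) = -3.2033
Iteration 2: beta = 0.3333, y = -3.2033 + 0.3333*(-3.2033 + 3.9121) = -2.967
  grad(y) = -0.934, v = y - alpha*grad = -2.7737
  prox(v) = soft_thresh(-2.7737, 0.1242) = -2.6495
Iteration 3: beta = 0.5, y = -2.6495 + 0.5*(-2.6495 + 3.2033) = -2.3726
  grad(y) = 0.2549, v = y - alpha*grad = -2.4253
  prox(v) = soft_thresh(-2.4253, 0.1242) = -2.3011
Iteration 4: beta = 0.6, y = -2.3011 + 0.6*(-2.3011 + 2.6495) = -2.0921
  grad(y) = 0.8158, v = y - alpha*grad = -2.261
  prox(v) = soft_thresh(-2.261, 0.1242) = -2.1368
f(x_4) = 1*(-2.1368)^2 + 5*(-2.1368) + 0.6*|-2.1368| = -4.836


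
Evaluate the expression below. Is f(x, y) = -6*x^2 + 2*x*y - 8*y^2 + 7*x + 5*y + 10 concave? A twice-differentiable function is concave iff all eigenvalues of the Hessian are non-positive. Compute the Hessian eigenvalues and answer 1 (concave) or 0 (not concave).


The Hessian of f(x,y) = -6*x^2 + 2*x*y - 8*y^2 + 7*x + 5*y + 10 is:
H = [[-12, 2], [2, -16]]
Trace = -12 - 16 = -28
Determinant = -12*-16 - (2)^2 = 188
Discriminant = (-28)^2 - 4*188 = 32.0
Eigenvalues: lambda_1 = -16.8284, lambda_2 = -11.1716
The function is concave.

1


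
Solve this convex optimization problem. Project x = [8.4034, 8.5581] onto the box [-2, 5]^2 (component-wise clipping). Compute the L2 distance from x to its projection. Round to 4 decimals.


Project each component onto [-2, 5].
clip(8.4034) = 5.0, clip(8.5581) = 5.0
Projection = [5.0, 5.0]
Squared diffs: [11.5831, 12.6601]
Distance = sqrt(24.2432) = 4.9237


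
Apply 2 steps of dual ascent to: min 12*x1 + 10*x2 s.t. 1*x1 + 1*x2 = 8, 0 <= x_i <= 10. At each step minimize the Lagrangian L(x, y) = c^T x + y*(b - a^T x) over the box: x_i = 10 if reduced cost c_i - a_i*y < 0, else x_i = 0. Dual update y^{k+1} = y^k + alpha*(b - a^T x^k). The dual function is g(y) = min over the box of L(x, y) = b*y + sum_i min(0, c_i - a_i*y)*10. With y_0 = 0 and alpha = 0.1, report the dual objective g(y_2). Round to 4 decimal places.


Dual ascent for LP: min 12*x1 + 10*x2, 1*x1 + 1*x2 = 8, 0 <= x_i <= 10
Step 1: y^k = 0.0, reduced costs: (12.0, 10.0)
  x^k = (0.0, 0.0), subgradient = b - a^T x = 8.0
  y^{k+1} = 0.0 + 0.1*8.0 = 0.8
Step 2: y^k = 0.8, reduced costs: (11.2, 9.2)
  x^k = (0.0, 0.0), subgradient = b - a^T x = 8.0
  y^{k+1} = 0.8 + 0.1*8.0 = 1.6
Dual objective at y_2 = 1.6: reduced costs (10.4, 8.4), box minimizer x = (0.0, 0.0)
g(y_2) = b*y + (c1 - a1*y)*x1 + (c2 - a2*y)*x2 = 8*1.6 + 10.4*0.0 + 8.4*0.0 = 12.8 + 0.0 + 0.0 = 12.8


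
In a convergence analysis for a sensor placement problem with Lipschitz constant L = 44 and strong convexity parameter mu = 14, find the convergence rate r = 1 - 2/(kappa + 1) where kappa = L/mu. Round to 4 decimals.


Step 1: Compute the condition number.
kappa = L/mu = 44/14 = 3.1429
Step 2: Compute the convergence rate.
r = 1 - 2/(kappa + 1) = 1 - 2*mu/(L + mu) = (L - mu)/(L + mu) = 30/58 = 0.5172


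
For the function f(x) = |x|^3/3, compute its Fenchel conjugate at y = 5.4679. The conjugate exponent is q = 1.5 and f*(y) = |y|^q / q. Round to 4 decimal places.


The conjugate exponent q satisfies 1/p + 1/q = 1.
p = 3, so q = 3/(3 - 1) = 1.5
|y|^q = 5.4679^1.5 = 12.7859
f*(5.4679) = 12.7859 / 1.5 = 8.5239


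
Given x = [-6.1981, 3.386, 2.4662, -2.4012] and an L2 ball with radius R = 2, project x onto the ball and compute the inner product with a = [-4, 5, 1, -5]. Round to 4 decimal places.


Step 1: Compute ||x|| (intermediates to 6 decimals).
||x|| = sqrt((-6.1981)^2 + 3.386^2 + 2.4662^2 + (-2.4012)^2) = 7.856802
Step 2: Project.
Since ||x|| > R, scale = R/||x|| = 2/7.856802 = 0.254556, proj(x) = scale * x
proj(x) = [-1.577764, 0.861927, 0.627786, -0.61124]
Step 3: Dot product.
a^T * proj(x) = -4*(-1.577764) + 5*0.861927 + 1*0.627786 - 5*(-0.61124) = 14.3047


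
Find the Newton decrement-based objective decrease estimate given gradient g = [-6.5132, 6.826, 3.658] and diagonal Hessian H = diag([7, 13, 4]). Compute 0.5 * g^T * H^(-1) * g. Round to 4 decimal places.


Step 1: H is diagonal, so H^(-1) * g = [-0.9305, 0.5251, 0.9145].
Step 2: g^T H^(-1) g = sum_i g_i^2 / H_ii
  = (-6.5132)^2/7 + (6.826)^2/13 + (3.658)^2/4
  = 6.0603 + 3.5842 + 3.3452 = 12.9897
Step 3: Objective decrease = 0.5 * g^T H^(-1) g = 6.4948


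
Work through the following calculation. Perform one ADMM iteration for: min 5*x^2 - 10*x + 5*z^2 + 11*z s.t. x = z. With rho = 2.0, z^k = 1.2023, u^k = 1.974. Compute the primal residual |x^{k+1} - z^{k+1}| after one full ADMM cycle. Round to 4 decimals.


ADMM iteration with rho = 2.0, z^k = 1.2023, u^k = 1.974
Step 1: x-update.
Minimize 5*x^2 - 10*x + (2.0/2)*(x - 1.2023 + 1.974)^2
FOC: (2*5 + 2.0)*x = 10 + 2.0*(1.2023 - 1.974)
x^{k+1} = 0.7047
Step 2: z-update.
Minimize 5*z^2 + 11*z + (2.0/2)*(0.7047 - z + 1.974)^2
FOC: (2*5 + 2.0)*z = -11 + 2.0*(0.7047 + 1.974)
z^{k+1} = -0.4702
Step 3: u-update.
u^{k+1} = 1.974 + 0.7047 + 0.4702 = 3.1489
Step 4: Primal residual = |0.7047 + 0.4702| = 1.1749


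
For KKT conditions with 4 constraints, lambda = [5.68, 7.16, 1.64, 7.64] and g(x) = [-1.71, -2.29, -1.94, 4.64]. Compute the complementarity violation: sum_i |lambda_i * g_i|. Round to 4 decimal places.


KKT complementary slackness check:
lambda_1 * g_1 = 5.68 * -1.71 = -9.7128
lambda_2 * g_2 = 7.16 * -2.29 = -16.3964
lambda_3 * g_3 = 1.64 * -1.94 = -3.1816
lambda_4 * g_4 = 7.64 * 4.64 = 35.4496
Total violation = 9.7128 + 16.3964 + 3.1816 + 35.4496 = 64.7404


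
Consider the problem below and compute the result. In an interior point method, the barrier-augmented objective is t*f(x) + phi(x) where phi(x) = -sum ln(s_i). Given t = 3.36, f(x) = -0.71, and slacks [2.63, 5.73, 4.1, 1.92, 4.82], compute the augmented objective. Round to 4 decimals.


Step 1: Compute log-barrier.
ln values: [0.967, 1.7457, 1.411, 0.6523, 1.5728]
phi = -(0.967 + 1.7457 + 1.411 + 0.6523 + 1.5728) = -6.3488
Step 2: Compute augmented objective.
t*f(x) = 3.36*-0.71 = -2.3856
Total = -2.3856 - 6.3488 = -8.7344


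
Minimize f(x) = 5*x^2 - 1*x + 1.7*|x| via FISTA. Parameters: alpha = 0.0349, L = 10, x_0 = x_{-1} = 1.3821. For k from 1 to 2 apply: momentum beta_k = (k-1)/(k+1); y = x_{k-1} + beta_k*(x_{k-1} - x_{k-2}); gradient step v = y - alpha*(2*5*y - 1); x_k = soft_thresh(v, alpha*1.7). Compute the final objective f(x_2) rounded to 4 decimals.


FISTA on f(x) = 5*x^2 - 1*x + 1.7*|x|
L = 10, alpha = 0.0349
Iteration 1: beta = 0.0, y = 1.3821 + 0.0*(1.3821 - 1.3821) = 1.3821
  grad(y) = 12.821, v = y - alpha*grad = 0.9346
  prox(v) = soft_thresh(0.9346, 0.0593) = 0.8753
Iteration 2: beta = 0.3333, y = 0.8753 + 0.3333*(0.8753 - 1.3821) = 0.7064
  grad(y) = 6.0639, v = y - alpha*grad = 0.4948
  prox(v) = soft_thresh(0.4948, 0.0593) = 0.4354
f(x_2) = 5*0.4354^2 - 1*0.4354 + 1.7*|0.4354| = 1.2528


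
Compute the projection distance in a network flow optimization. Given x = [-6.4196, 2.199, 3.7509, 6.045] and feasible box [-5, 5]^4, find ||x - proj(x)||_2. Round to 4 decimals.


Project each component onto [-5, 5].
clip(-6.4196) = -5.0, clip(2.199) = 2.199, clip(3.7509) = 3.7509, clip(6.045) = 5.0
Projection = [-5.0, 2.199, 3.7509, 5.0]
Squared diffs: [2.0153, 0.0, 0.0, 1.092]
Distance = sqrt(3.1073) = 1.7628


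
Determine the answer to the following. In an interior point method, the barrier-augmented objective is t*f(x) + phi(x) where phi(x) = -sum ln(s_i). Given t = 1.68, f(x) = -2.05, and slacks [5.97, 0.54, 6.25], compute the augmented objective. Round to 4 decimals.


Step 1: Compute log-barrier.
ln values: [1.7867, -0.6162, 1.8326]
phi = -(1.7867 - 0.6162 + 1.8326) = -3.0031
Step 2: Compute augmented objective.
t*f(x) = 1.68*-2.05 = -3.444
Total = -3.444 - 3.0031 = -6.4471


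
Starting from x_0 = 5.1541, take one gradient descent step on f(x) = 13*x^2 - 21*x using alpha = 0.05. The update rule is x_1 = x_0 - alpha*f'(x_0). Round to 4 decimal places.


We compute the gradient at x_0 and apply the update.
f'(x) = 26*x - 21
f'(5.1541) = 26*5.1541 - 21 = 113.0066
x_1 = 5.1541 - 0.05*113.0066 = -0.4962


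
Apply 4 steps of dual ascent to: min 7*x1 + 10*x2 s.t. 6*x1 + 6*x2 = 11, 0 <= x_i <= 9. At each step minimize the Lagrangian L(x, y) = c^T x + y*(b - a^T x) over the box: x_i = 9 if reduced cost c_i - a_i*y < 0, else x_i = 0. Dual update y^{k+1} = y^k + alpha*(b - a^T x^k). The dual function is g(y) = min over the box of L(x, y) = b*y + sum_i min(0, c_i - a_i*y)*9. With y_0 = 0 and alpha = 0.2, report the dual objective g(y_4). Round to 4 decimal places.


Dual ascent for LP: min 7*x1 + 10*x2, 6*x1 + 6*x2 = 11, 0 <= x_i <= 9
Step 1: y^k = 0.0, reduced costs: (7.0, 10.0)
  x^k = (0.0, 0.0), subgradient = b - a^T x = 11.0
  y^{k+1} = 0.0 + 0.2*11.0 = 2.2
Step 2: y^k = 2.2, reduced costs: (-6.2, -3.2)
  x^k = (9.0, 9.0), subgradient = b - a^T x = -97.0
  y^{k+1} = 2.2 + 0.2*-97.0 = -17.2
Step 3: y^k = -17.2, reduced costs: (110.2, 113.2)
  x^k = (0.0, 0.0), subgradient = b - a^T x = 11.0
  y^{k+1} = -17.2 + 0.2*11.0 = -15.0
Step 4: y^k = -15.0, reduced costs: (97.0, 100.0)
  x^k = (0.0, 0.0), subgradient = b - a^T x = 11.0
  y^{k+1} = -15.0 + 0.2*11.0 = -12.8
Dual objective at y_4 = -12.8: reduced costs (83.8, 86.8), box minimizer x = (0.0, 0.0)
g(y_4) = b*y + (c1 - a1*y)*x1 + (c2 - a2*y)*x2 = 11*(-12.8) + 83.8*0.0 + 86.8*0.0 = -140.8 + 0.0 + 0.0 = -140.8


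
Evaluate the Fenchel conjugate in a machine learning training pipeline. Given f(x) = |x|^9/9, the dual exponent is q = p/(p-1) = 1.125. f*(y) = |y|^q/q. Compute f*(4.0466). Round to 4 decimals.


The conjugate exponent q satisfies 1/p + 1/q = 1.
p = 9, so q = 9/(9 - 1) = 1.125
|y|^q = 4.0466^1.125 = 4.8192
f*(4.0466) = 4.8192 / 1.125 = 4.2837


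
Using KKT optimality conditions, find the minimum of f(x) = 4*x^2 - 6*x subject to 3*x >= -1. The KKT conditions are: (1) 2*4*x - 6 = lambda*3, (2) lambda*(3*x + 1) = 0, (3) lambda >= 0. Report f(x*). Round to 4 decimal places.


Step 1: Try lambda = 0 (constraint inactive).
Stationarity: 2*4*x - 6 = 0
x* = 6/(2*4) = 0.75
Check constraint: 3*0.75 = 2.25 >= -1 -- satisfied.
Step 2: Compute optimal value.
f(x*) = 4*0.75^2 - 6*0.75 = -2.25


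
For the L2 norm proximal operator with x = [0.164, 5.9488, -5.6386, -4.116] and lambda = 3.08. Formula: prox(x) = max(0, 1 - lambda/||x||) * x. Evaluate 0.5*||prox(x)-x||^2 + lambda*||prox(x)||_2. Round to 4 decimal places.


Step 1: Compute ||x||.
||x|| = 9.1734
Step 2: Compute scaling factor.
scale = max(0, 1 - 3.08/9.1734) = 0.6642
Step 3: prox(x) = [0.1089, 3.9515, -3.7454, -2.734]
||prox(x)|| = 6.0934
Step 4: Proximal objective.
0.5*||prox-x||^2 = 4.7432
lambda*||prox|| = 18.7677
Total = 23.5107


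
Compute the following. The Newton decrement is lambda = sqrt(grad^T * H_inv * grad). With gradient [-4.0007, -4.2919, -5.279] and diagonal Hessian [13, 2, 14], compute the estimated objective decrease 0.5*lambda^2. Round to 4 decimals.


Step 1: H is diagonal, so H^(-1) * g = [-0.3077, -2.146, -0.3771].
Step 2: g^T H^(-1) g = sum_i g_i^2 / H_ii
  = (-4.0007)^2/13 + (-4.2919)^2/2 + (-5.279)^2/14
  = 1.2312 + 9.2102 + 1.9906 = 12.432
Step 3: Objective decrease = 0.5 * g^T H^(-1) g = 6.216


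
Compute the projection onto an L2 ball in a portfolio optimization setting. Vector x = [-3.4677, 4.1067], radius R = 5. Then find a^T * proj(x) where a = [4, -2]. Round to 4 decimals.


Step 1: Compute ||x|| (intermediates to 6 decimals).
||x|| = sqrt((-3.4677)^2 + 4.1067^2) = 5.374935
Step 2: Project.
Since ||x|| > R, scale = R/||x|| = 5/5.374935 = 0.930244, proj(x) = scale * x
proj(x) = [-3.225807, 3.820233]
Step 3: Dot product.
a^T * proj(x) = 4*(-3.225807) - 2*3.820233 = -20.5437


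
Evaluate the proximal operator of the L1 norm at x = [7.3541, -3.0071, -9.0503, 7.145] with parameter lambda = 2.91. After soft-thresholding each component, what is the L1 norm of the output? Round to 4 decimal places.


Soft-thresholding with lambda = 2.91:
prox(7.3541) = sign(7.3541)*max(|7.3541| - 2.91, 0) = 4.4441
prox(-3.0071) = sign(-3.0071)*max(|-3.0071| - 2.91, 0) = -0.0971
prox(-9.0503) = sign(-9.0503)*max(|-9.0503| - 2.91, 0) = -6.1403
prox(7.145) = sign(7.145)*max(|7.145| - 2.91, 0) = 4.235
prox(x) = [4.4441, -0.0971, -6.1403, 4.235]
||prox(x)||_1 = 4.4441 + 0.0971 + 6.1403 + 4.235 = 14.9165


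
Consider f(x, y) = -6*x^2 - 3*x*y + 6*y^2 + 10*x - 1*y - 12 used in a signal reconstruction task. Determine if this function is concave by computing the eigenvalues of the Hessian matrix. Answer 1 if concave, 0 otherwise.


The Hessian of f(x,y) = -6*x^2 - 3*x*y + 6*y^2 + 10*x - 1*y - 12 is:
H = [[-12, -3], [-3, 12]]
Trace = -12 + 12 = 0
Determinant = -12*12 - (-3)^2 = -153
Discriminant = (0)^2 - 4*-153 = 612.0
Eigenvalues: lambda_1 = -12.3693, lambda_2 = 12.3693
The function is not concave.

0


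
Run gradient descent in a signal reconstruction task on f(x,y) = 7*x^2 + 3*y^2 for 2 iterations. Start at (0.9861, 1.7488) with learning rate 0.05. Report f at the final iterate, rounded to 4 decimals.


Gradient descent on f(x,y) = 7*x^2 + 3*y^2.
Starting point: (0.9861, 1.7488), alpha = 0.05
Step 1: grad_x = 2*7*0.9861 = 13.8054, grad_y = 2*3*1.7488 = 10.4928
  x_1 = 0.9861 - 0.05*13.8054 = 0.2958
  y_1 = 1.7488 - 0.05*10.4928 = 1.2242
Step 2: grad_x = 2*7*0.2958 = 4.1416, grad_y = 2*3*1.2242 = 7.345
  x_2 = 0.2958 - 0.05*4.1416 = 0.0887
  y_2 = 1.2242 - 0.05*7.345 = 0.8569
f(0.0887, 0.8569) = 7*0.0887^2 + 3*0.8569^2 = 2.258


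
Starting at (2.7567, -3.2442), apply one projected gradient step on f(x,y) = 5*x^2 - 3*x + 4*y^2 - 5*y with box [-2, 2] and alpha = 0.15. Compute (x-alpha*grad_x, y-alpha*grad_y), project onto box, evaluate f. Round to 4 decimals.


Step 1: Compute gradient at (2.7567, -3.2442).
grad_x = 2*5*2.7567 - 3 = 24.567
grad_y = 2*4*-3.2442 - 5 = -30.9536
Step 2: Gradient step.
x_raw = 2.7567 - 0.15*24.567 = -0.9284
y_raw = -3.2442 - 0.15*-30.9536 = 1.3988
Step 3: Project onto [-2, 2].
x_proj = clip(-0.9284) = -0.9284
y_proj = clip(1.3988) = 1.3988
Step 4: Evaluate f.
f(-0.9284, 1.3988) = 7.927


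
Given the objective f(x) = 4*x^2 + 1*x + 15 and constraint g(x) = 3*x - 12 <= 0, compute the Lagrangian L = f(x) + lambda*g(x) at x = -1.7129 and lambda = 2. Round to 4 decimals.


Step 1: Evaluate f(x).
f(-1.7129) = 4*(-1.7129)^2 + 1*(-1.7129) + 15 = 25.0232
Step 2: Evaluate g(x).
g(-1.7129) = 3*-1.7129 - 12 = -17.1387
Step 3: Compute Lagrangian.
L = 25.0232 + 2*-17.1387 = -9.2542


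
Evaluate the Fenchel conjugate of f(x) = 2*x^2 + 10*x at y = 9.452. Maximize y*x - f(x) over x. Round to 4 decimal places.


f*(y) = sup_x {y*x - a*x^2 - b*x} = sup_x {(y-b)*x - a*x^2}
FOC: (y - b) - 2a*x = 0 => x* = (y - b)/(2a)
x* = (9.452 - 10)/(2*2) = -0.137
f*(9.452) = (y-b)^2/(4a) = (9.452 - 10)^2/(4*2)
= 0.3003/8 = 0.0375


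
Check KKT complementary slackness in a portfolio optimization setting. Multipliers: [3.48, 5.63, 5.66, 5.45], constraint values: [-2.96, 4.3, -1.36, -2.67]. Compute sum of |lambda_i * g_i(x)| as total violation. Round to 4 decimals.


KKT complementary slackness check:
lambda_1 * g_1 = 3.48 * -2.96 = -10.3008
lambda_2 * g_2 = 5.63 * 4.3 = 24.209
lambda_3 * g_3 = 5.66 * -1.36 = -7.6976
lambda_4 * g_4 = 5.45 * -2.67 = -14.5515
Total violation = 10.3008 + 24.209 + 7.6976 + 14.5515 = 56.7589


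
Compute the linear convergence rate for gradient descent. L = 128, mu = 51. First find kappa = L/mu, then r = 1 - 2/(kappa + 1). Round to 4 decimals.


Step 1: Compute the condition number.
kappa = L/mu = 128/51 = 2.5098
Step 2: Compute the convergence rate.
r = 1 - 2/(kappa + 1) = 1 - 2*mu/(L + mu) = (L - mu)/(L + mu) = 77/179 = 0.4302


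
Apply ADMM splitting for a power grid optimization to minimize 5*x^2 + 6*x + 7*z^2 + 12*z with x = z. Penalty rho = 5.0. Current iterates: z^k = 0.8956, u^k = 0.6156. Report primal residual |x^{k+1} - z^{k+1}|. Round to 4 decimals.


ADMM iteration with rho = 5.0, z^k = 0.8956, u^k = 0.6156
Step 1: x-update.
Minimize 5*x^2 + 6*x + (5.0/2)*(x - 0.8956 + 0.6156)^2
FOC: (2*5 + 5.0)*x = -6 + 5.0*(0.8956 - 0.6156)
x^{k+1} = -0.3067
Step 2: z-update.
Minimize 7*z^2 + 12*z + (5.0/2)*(-0.3067 - z + 0.6156)^2
FOC: (2*7 + 5.0)*z = -12 + 5.0*(-0.3067 + 0.6156)
z^{k+1} = -0.5503
Step 3: u-update.
u^{k+1} = 0.6156 - 0.3067 + 0.5503 = 0.8592
Step 4: Primal residual = |-0.3067 + 0.5503| = 0.2436


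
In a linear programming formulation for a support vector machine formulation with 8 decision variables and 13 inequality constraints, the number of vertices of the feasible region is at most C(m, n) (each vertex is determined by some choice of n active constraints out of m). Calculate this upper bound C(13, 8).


Each vertex corresponds to some choice of n active constraints out of m, so the number of vertices is at most C(m, n) = m! / (n!(m-n)!).
m = 13, n = 8
Numerator: 13 * 12 * 11 * 10 * 9 * 8 * 7 * 6
Denominator: 8! = 40320
C(13, 8) = 1287


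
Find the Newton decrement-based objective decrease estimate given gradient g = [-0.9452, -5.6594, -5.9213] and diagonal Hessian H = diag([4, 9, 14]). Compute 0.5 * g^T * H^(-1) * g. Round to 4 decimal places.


Step 1: H is diagonal, so H^(-1) * g = [-0.2363, -0.6288, -0.423].
Step 2: g^T H^(-1) g = sum_i g_i^2 / H_ii
  = (-0.9452)^2/4 + (-5.6594)^2/9 + (-5.9213)^2/14
  = 0.2234 + 3.5588 + 2.5044 = 6.2865
Step 3: Objective decrease = 0.5 * g^T H^(-1) g = 3.1433


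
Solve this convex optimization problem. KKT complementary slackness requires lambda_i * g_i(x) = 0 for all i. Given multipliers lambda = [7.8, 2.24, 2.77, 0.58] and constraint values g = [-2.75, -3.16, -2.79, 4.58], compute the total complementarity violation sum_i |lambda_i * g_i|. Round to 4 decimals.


KKT complementary slackness check:
lambda_1 * g_1 = 7.8 * -2.75 = -21.45
lambda_2 * g_2 = 2.24 * -3.16 = -7.0784
lambda_3 * g_3 = 2.77 * -2.79 = -7.7283
lambda_4 * g_4 = 0.58 * 4.58 = 2.6564
Total violation = 21.45 + 7.0784 + 7.7283 + 2.6564 = 38.9131


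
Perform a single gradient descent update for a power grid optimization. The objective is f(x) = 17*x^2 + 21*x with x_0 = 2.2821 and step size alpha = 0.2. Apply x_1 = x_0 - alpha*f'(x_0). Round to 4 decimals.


We compute the gradient at x_0 and apply the update.
f'(x) = 34*x + 21
f'(2.2821) = 34*2.2821 + 21 = 98.5914
x_1 = 2.2821 - 0.2*98.5914 = -17.4362


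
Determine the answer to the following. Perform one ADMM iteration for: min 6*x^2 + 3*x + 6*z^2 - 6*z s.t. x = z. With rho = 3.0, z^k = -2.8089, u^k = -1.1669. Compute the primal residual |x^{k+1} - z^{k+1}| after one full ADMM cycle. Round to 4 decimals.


ADMM iteration with rho = 3.0, z^k = -2.8089, u^k = -1.1669
Step 1: x-update.
Minimize 6*x^2 + 3*x + (3.0/2)*(x + 2.8089 - 1.1669)^2
FOC: (2*6 + 3.0)*x = -3 + 3.0*(-2.8089 + 1.1669)
x^{k+1} = -0.5284
Step 2: z-update.
Minimize 6*z^2 - 6*z + (3.0/2)*(-0.5284 - z - 1.1669)^2
FOC: (2*6 + 3.0)*z = 6 + 3.0*(-0.5284 - 1.1669)
z^{k+1} = 0.0609
Step 3: u-update.
u^{k+1} = -1.1669 - 0.5284 - 0.0609 = -1.7562
Step 4: Primal residual = |-0.5284 - 0.0609| = 0.5893


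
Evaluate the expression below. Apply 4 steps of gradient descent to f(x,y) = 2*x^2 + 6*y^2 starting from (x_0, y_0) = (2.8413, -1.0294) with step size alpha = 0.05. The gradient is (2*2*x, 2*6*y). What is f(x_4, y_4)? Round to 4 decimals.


Gradient descent on f(x,y) = 2*x^2 + 6*y^2.
Starting point: (2.8413, -1.0294), alpha = 0.05
Step 1: grad_x = 2*2*2.8413 = 11.3652, grad_y = 2*6*-1.0294 = -12.3528
  x_1 = 2.8413 - 0.05*11.3652 = 2.273
  y_1 = -1.0294 - 0.05*-12.3528 = -0.4118
Step 2: grad_x = 2*2*2.273 = 9.0922, grad_y = 2*6*-0.4118 = -4.9411
  x_2 = 2.273 - 0.05*9.0922 = 1.8184
  y_2 = -0.4118 - 0.05*-4.9411 = -0.1647
Step 3: grad_x = 2*2*1.8184 = 7.2737, grad_y = 2*6*-0.1647 = -1.9764
  x_3 = 1.8184 - 0.05*7.2737 = 1.4547
  y_3 = -0.1647 - 0.05*-1.9764 = -0.0659
Step 4: grad_x = 2*2*1.4547 = 5.819, grad_y = 2*6*-0.0659 = -0.7906
  x_4 = 1.4547 - 0.05*5.819 = 1.1638
  y_4 = -0.0659 - 0.05*-0.7906 = -0.0264
f(1.1638, -0.0264) = 2*1.1638^2 + 6*(-0.0264)^2 = 2.713


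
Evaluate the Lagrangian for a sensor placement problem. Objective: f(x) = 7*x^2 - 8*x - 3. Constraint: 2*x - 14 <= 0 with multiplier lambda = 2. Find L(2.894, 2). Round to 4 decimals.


Step 1: Evaluate f(x).
f(2.894) = 7*2.894^2 - 8*2.894 - 3 = 32.4747
Step 2: Evaluate g(x).
g(2.894) = 2*2.894 - 14 = -8.212
Step 3: Compute Lagrangian.
L = 32.4747 + 2*-8.212 = 16.0507


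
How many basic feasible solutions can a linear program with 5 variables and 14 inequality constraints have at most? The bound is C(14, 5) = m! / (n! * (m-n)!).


Each vertex corresponds to some choice of n active constraints out of m, so the number of vertices is at most C(m, n) = m! / (n!(m-n)!).
m = 14, n = 5
Numerator: 14 * 13 * 12 * 11 * 10
Denominator: 5! = 120
C(14, 5) = 2002


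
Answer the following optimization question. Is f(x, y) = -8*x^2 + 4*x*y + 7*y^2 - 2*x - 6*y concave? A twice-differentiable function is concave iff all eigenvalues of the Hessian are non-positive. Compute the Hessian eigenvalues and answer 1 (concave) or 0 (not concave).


The Hessian of f(x,y) = -8*x^2 + 4*x*y + 7*y^2 - 2*x - 6*y is:
H = [[-16, 4], [4, 14]]
Trace = -16 + 14 = -2
Determinant = -16*14 - (4)^2 = -240
Discriminant = (-2)^2 - 4*-240 = 964.0
Eigenvalues: lambda_1 = -16.5242, lambda_2 = 14.5242
The function is not concave.

0


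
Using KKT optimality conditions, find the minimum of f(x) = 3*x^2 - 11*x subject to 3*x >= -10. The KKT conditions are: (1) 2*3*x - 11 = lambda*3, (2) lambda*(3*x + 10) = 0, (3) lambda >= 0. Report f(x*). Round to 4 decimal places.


Step 1: Try lambda = 0 (constraint inactive).
Stationarity: 2*3*x - 11 = 0
x* = 11/(2*3) = 11/6 = 1.8333 (rounded; the exact value 11/6 is used below)
Check constraint: 3*1.8333 = 5.4999 >= -10 -- satisfied.
Step 2: Compute optimal value.
f(x*) = 3*(11/6)^2 - 11*(11/6) = -10.0833


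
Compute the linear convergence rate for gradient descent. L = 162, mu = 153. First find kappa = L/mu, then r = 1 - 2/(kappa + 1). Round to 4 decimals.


Step 1: Compute the condition number.
kappa = L/mu = 162/153 = 1.0588
Step 2: Compute the convergence rate.
r = 1 - 2/(kappa + 1) = 1 - 2*mu/(L + mu) = (L - mu)/(L + mu) = 9/315 = 0.0286


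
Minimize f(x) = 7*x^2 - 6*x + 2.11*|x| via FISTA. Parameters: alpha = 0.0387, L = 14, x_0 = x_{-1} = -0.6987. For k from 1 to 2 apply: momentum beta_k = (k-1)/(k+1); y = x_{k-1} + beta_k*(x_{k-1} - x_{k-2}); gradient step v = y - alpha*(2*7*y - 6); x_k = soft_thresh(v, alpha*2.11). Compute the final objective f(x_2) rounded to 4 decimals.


FISTA on f(x) = 7*x^2 - 6*x + 2.11*|x|
L = 14, alpha = 0.0387
Iteration 1: beta = 0.0, y = -0.6987 + 0.0*(-0.6987 + 0.6987) = -0.6987
  grad(y) = -15.7818, v = y - alpha*grad = -0.0879
  prox(v) = soft_thresh(-0.0879, 0.0817) = -0.0063
Iteration 2: beta = 0.3333, y = -0.0063 + 0.3333*(-0.0063 + 0.6987) = 0.2245
  grad(y) = -2.8568, v = y - alpha*grad = 0.3351
  prox(v) = soft_thresh(0.3351, 0.0817) = 0.2534
f(x_2) = 7*0.2534^2 - 6*0.2534 + 2.11*|0.2534| = -0.5363


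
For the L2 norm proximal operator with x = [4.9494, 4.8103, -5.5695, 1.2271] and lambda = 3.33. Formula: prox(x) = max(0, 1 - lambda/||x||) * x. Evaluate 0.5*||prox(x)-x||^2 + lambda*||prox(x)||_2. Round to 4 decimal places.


Step 1: Compute ||x||.
||x|| = 8.9532
Step 2: Compute scaling factor.
scale = max(0, 1 - 3.33/8.9532) = 0.6281
Step 3: prox(x) = [3.1086, 3.0212, -3.498, 0.7707]
||prox(x)|| = 5.6232
Step 4: Proximal objective.
0.5*||prox-x||^2 = 5.5445
lambda*||prox|| = 18.7253
Total = 24.2699


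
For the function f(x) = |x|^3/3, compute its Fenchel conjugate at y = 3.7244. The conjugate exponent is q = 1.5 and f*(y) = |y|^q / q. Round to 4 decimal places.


The conjugate exponent q satisfies 1/p + 1/q = 1.
p = 3, so q = 3/(3 - 1) = 1.5
|y|^q = 3.7244^1.5 = 7.1876
f*(3.7244) = 7.1876 / 1.5 = 4.7917


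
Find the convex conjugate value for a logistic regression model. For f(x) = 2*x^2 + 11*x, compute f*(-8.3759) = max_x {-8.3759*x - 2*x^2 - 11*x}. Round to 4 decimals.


f*(y) = sup_x {y*x - a*x^2 - b*x} = sup_x {(y-b)*x - a*x^2}
FOC: (y - b) - 2a*x = 0 => x* = (y - b)/(2a)
x* = (-8.3759 - 11)/(2*2) = -4.844
f*(-8.3759) = (y-b)^2/(4a) = (-8.3759 - 11)^2/(4*2)
= 375.4255/8 = 46.9282


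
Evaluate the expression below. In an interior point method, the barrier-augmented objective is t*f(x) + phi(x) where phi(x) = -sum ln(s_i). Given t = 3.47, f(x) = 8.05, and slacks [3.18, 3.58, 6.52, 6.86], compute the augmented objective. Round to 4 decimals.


Step 1: Compute log-barrier.
ln values: [1.1569, 1.2754, 1.8749, 1.9257]
phi = -(1.1569 + 1.2754 + 1.8749 + 1.9257) = -6.2328
Step 2: Compute augmented objective.
t*f(x) = 3.47*8.05 = 27.9335
Total = 27.9335 - 6.2328 = 21.7007


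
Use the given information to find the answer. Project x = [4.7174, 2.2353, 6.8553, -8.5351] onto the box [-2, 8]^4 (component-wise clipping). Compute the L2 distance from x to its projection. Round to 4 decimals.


Project each component onto [-2, 8].
clip(4.7174) = 4.7174, clip(2.2353) = 2.2353, clip(6.8553) = 6.8553, clip(-8.5351) = -2.0
Projection = [4.7174, 2.2353, 6.8553, -2.0]
Squared diffs: [0.0, 0.0, 0.0, 42.7075]
Distance = sqrt(42.7075) = 6.5351


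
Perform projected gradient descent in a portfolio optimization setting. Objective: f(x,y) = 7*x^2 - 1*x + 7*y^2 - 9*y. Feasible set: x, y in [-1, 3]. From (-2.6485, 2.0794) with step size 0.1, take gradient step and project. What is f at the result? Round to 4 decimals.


Step 1: Compute gradient at (-2.6485, 2.0794).
grad_x = 2*7*-2.6485 - 1 = -38.079
grad_y = 2*7*2.0794 - 9 = 20.1116
Step 2: Gradient step.
x_raw = -2.6485 - 0.1*-38.079 = 1.1594
y_raw = 2.0794 - 0.1*20.1116 = 0.0682
Step 3: Project onto [-1, 3].
x_proj = clip(1.1594) = 1.1594
y_proj = clip(0.0682) = 0.0682
Step 4: Evaluate f.
f(1.1594, 0.0682) = 7.6685


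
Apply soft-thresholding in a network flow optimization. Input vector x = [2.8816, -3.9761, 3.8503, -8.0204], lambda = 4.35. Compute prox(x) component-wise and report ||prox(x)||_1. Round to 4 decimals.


Soft-thresholding with lambda = 4.35:
prox(2.8816) = sign(2.8816)*max(|2.8816| - 4.35, 0) = 0.0
prox(-3.9761) = sign(-3.9761)*max(|-3.9761| - 4.35, 0) = 0.0
prox(3.8503) = sign(3.8503)*max(|3.8503| - 4.35, 0) = 0.0
prox(-8.0204) = sign(-8.0204)*max(|-8.0204| - 4.35, 0) = -3.6704
prox(x) = [0.0, 0.0, 0.0, -3.6704]
||prox(x)||_1 = 0.0 + 0.0 + 0.0 + 3.6704 = 3.6704


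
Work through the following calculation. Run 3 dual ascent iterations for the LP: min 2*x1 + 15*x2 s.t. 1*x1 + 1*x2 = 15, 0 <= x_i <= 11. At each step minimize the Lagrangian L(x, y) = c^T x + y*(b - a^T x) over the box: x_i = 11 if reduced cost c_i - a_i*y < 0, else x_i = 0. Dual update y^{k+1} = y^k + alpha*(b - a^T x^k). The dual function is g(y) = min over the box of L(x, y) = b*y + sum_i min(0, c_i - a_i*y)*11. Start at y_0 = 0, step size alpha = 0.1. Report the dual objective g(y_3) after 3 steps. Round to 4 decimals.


Dual ascent for LP: min 2*x1 + 15*x2, 1*x1 + 1*x2 = 15, 0 <= x_i <= 11
Step 1: y^k = 0.0, reduced costs: (2.0, 15.0)
  x^k = (0.0, 0.0), subgradient = b - a^T x = 15.0
  y^{k+1} = 0.0 + 0.1*15.0 = 1.5
Step 2: y^k = 1.5, reduced costs: (0.5, 13.5)
  x^k = (0.0, 0.0), subgradient = b - a^T x = 15.0
  y^{k+1} = 1.5 + 0.1*15.0 = 3.0
Step 3: y^k = 3.0, reduced costs: (-1.0, 12.0)
  x^k = (11.0, 0.0), subgradient = b - a^T x = 4.0
  y^{k+1} = 3.0 + 0.1*4.0 = 3.4
Dual objective at y_3 = 3.4: reduced costs (-1.4, 11.6), box minimizer x = (11.0, 0.0)
g(y_3) = b*y + (c1 - a1*y)*x1 + (c2 - a2*y)*x2 = 15*3.4 + (-1.4)*11.0 + 11.6*0.0 = 51.0 - 15.4 + 0.0 = 35.6


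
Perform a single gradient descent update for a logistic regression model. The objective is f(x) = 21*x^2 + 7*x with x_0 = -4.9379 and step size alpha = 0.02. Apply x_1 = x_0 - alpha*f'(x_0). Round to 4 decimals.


We compute the gradient at x_0 and apply the update.
f'(x) = 42*x + 7
f'(-4.9379) = 42*-4.9379 + 7 = -200.3918
x_1 = -4.9379 - 0.02*-200.3918 = -0.9301


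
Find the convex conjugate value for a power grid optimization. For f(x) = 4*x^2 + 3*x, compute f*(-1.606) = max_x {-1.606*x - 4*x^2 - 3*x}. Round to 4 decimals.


f*(y) = sup_x {y*x - a*x^2 - b*x} = sup_x {(y-b)*x - a*x^2}
FOC: (y - b) - 2a*x = 0 => x* = (y - b)/(2a)
x* = (-1.606 - 3)/(2*4) = -0.5758
f*(-1.606) = (y-b)^2/(4a) = (-1.606 - 3)^2/(4*4)
= 21.2152/16 = 1.326


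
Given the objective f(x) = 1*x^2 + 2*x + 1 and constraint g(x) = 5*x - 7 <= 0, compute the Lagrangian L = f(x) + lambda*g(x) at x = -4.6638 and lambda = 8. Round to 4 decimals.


Step 1: Evaluate f(x).
f(-4.6638) = 1*(-4.6638)^2 + 2*(-4.6638) + 1 = 13.4234
Step 2: Evaluate g(x).
g(-4.6638) = 5*-4.6638 - 7 = -30.319
Step 3: Compute Lagrangian.
L = 13.4234 + 8*-30.319 = -229.1286


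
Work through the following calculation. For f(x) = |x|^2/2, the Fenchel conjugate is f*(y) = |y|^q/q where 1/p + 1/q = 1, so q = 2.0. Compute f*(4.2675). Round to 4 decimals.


The conjugate exponent q satisfies 1/p + 1/q = 1.
p = 2, so q = 2/(2 - 1) = 2.0
|y|^q = 4.2675^2.0 = 18.2116
f*(4.2675) = 18.2116 / 2.0 = 9.1058


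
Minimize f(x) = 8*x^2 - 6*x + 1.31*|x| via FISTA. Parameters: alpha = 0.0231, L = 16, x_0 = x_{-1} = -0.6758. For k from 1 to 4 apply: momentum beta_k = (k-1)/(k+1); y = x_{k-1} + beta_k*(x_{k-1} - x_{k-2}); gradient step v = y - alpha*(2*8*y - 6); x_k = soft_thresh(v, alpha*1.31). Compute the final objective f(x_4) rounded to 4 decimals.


FISTA on f(x) = 8*x^2 - 6*x + 1.31*|x|
L = 16, alpha = 0.0231
Iteration 1: beta = 0.0, y = -0.6758 + 0.0*(-0.6758 + 0.6758) = -0.6758
  grad(y) = -16.8128, v = y - alpha*grad = -0.2874
  prox(v) = soft_thresh(-0.2874, 0.0303) = -0.2572
Iteration 2: beta = 0.3333, y = -0.2572 + 0.3333*(-0.2572 + 0.6758) = -0.1176
  grad(y) = -7.8819, v = y - alpha*grad = 0.0645
  prox(v) = soft_thresh(0.0645, 0.0303) = 0.0342
Iteration 3: beta = 0.5, y = 0.0342 + 0.5*(0.0342 + 0.2572) = 0.1799
  grad(y) = -3.1221, v = y - alpha*grad = 0.252
  prox(v) = soft_thresh(0.252, 0.0303) = 0.2217
Iteration 4: beta = 0.6, y = 0.2217 + 0.6*(0.2217 - 0.0342) = 0.3343
  grad(y) = -0.652, v = y - alpha*grad = 0.3493
  prox(v) = soft_thresh(0.3493, 0.0303) = 0.3191
f(x_4) = 8*0.3191^2 - 6*0.3191 + 1.31*|0.3191| = -0.682


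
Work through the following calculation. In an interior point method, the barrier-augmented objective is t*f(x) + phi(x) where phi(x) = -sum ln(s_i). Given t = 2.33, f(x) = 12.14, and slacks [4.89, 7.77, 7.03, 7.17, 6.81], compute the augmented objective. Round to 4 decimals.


Step 1: Compute log-barrier.
ln values: [1.5872, 2.0503, 1.9502, 1.9699, 1.9184]
phi = -(1.5872 + 2.0503 + 1.9502 + 1.9699 + 1.9184) = -9.4759
Step 2: Compute augmented objective.
t*f(x) = 2.33*12.14 = 28.2862
Total = 28.2862 - 9.4759 = 18.8103


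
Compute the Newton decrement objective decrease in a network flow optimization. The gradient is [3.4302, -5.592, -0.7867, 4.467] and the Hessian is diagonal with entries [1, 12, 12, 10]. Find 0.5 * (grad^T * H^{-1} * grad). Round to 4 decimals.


Step 1: H is diagonal, so H^(-1) * g = [3.4302, -0.466, -0.0656, 0.4467].
Step 2: g^T H^(-1) g = sum_i g_i^2 / H_ii
  = (3.4302)^2/1 + (-5.592)^2/12 + (-0.7867)^2/12 + (4.467)^2/10
  = 11.7663 + 2.6059 + 0.0516 + 1.9954 = 16.4191
Step 3: Objective decrease = 0.5 * g^T H^(-1) g = 8.2096


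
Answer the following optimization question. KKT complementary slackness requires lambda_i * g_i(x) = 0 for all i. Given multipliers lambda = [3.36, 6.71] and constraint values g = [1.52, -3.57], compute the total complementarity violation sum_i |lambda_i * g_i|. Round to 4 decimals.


KKT complementary slackness check:
lambda_1 * g_1 = 3.36 * 1.52 = 5.1072
lambda_2 * g_2 = 6.71 * -3.57 = -23.9547
Total violation = 5.1072 + 23.9547 = 29.0619


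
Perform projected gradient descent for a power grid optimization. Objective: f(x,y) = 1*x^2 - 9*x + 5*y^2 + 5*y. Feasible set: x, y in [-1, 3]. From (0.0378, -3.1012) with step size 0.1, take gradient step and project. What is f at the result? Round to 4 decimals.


Step 1: Compute gradient at (0.0378, -3.1012).
grad_x = 2*1*0.0378 - 9 = -8.9244
grad_y = 2*5*-3.1012 + 5 = -26.012
Step 2: Gradient step.
x_raw = 0.0378 - 0.1*-8.9244 = 0.9302
y_raw = -3.1012 - 0.1*-26.012 = -0.5
Step 3: Project onto [-1, 3].
x_proj = clip(0.9302) = 0.9302
y_proj = clip(-0.5) = -0.5
Step 4: Evaluate f.
f(0.9302, -0.5) = -8.7568


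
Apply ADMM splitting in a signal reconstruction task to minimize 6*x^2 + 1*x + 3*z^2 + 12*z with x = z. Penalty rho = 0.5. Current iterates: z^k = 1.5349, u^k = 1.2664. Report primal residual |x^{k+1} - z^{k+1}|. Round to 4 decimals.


ADMM iteration with rho = 0.5, z^k = 1.5349, u^k = 1.2664
Step 1: x-update.
Minimize 6*x^2 + 1*x + (0.5/2)*(x - 1.5349 + 1.2664)^2
FOC: (2*6 + 0.5)*x = -1 + 0.5*(1.5349 - 1.2664)
x^{k+1} = -0.0693
Step 2: z-update.
Minimize 3*z^2 + 12*z + (0.5/2)*(-0.0693 - z + 1.2664)^2
FOC: (2*3 + 0.5)*z = -12 + 0.5*(-0.0693 + 1.2664)
z^{k+1} = -1.7541
Step 3: u-update.
u^{k+1} = 1.2664 - 0.0693 + 1.7541 = 2.9512
Step 4: Primal residual = |-0.0693 + 1.7541| = 1.6848


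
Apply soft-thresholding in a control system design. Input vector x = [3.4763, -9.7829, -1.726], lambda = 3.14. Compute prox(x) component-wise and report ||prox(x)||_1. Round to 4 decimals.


Soft-thresholding with lambda = 3.14:
prox(3.4763) = sign(3.4763)*max(|3.4763| - 3.14, 0) = 0.3363
prox(-9.7829) = sign(-9.7829)*max(|-9.7829| - 3.14, 0) = -6.6429
prox(-1.726) = sign(-1.726)*max(|-1.726| - 3.14, 0) = 0.0
prox(x) = [0.3363, -6.6429, 0.0]
||prox(x)||_1 = 0.3363 + 6.6429 + 0.0 = 6.9792


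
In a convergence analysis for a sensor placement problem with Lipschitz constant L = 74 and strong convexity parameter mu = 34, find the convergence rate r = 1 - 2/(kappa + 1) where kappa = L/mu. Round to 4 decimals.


Step 1: Compute the condition number.
kappa = L/mu = 74/34 = 2.1765
Step 2: Compute the convergence rate.
r = 1 - 2/(kappa + 1) = 1 - 2*mu/(L + mu) = (L - mu)/(L + mu) = 40/108 = 0.3704


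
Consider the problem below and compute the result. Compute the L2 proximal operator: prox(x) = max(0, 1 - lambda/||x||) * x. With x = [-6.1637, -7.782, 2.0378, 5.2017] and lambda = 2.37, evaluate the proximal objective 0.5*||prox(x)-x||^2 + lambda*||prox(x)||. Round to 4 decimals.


Step 1: Compute ||x||.
||x|| = 11.3913
Step 2: Compute scaling factor.
scale = max(0, 1 - 2.37/11.3913) = 0.7919
Step 3: prox(x) = [-4.8813, -6.1629, 1.6138, 4.1195]
||prox(x)|| = 9.0213
Step 4: Proximal objective.
0.5*||prox-x||^2 = 2.8085
lambda*||prox|| = 21.3805
Total = 24.1889


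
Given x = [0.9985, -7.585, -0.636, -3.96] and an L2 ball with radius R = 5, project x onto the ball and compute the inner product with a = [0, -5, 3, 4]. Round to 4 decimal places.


Step 1: Compute ||x|| (intermediates to 6 decimals).
||x|| = sqrt(0.9985^2 + (-7.585)^2 + (-0.636)^2 + (-3.96)^2) = 8.638016
Step 2: Project.
Since ||x|| > R, scale = R/||x|| = 5/8.638016 = 0.578837, proj(x) = scale * x
proj(x) = [0.577969, -4.390479, -0.36814, -2.292195]
Step 3: Dot product.
a^T * proj(x) = 0*0.577969 - 5*(-4.390479) + 3*(-0.36814) + 4*(-2.292195) = 11.6792


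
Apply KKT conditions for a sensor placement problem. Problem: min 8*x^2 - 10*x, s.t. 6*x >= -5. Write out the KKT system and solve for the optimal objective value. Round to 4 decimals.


Step 1: Try lambda = 0 (constraint inactive).
Stationarity: 2*8*x - 10 = 0
x* = 10/(2*8) = 0.625
Check constraint: 6*0.625 = 3.75 >= -5 -- satisfied.
Step 2: Compute optimal value.
f(x*) = 8*0.625^2 - 10*0.625 = -3.125
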